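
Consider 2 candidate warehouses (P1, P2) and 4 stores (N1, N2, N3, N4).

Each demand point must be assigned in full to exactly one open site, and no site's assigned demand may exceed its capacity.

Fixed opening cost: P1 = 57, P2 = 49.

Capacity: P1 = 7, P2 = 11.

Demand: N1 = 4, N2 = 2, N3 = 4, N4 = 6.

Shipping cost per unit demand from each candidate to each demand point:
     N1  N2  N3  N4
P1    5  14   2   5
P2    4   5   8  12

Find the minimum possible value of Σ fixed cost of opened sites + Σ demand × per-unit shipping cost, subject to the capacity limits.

194

Open {P1, P2}; cheapest assignment that respects the capacities:
  P1 (cap 7, load 6): N4 — cost 6×5 = 30
  P2 (cap 11, load 10): N1, N2, N3 — cost 4×4 + 2×5 + 4×8 = 58
  Shipping 88, fixed 106 → total 194.
  Any other capacity-feasible assignment to {P1, P2} ships for at least 88.
Total demand is 16 and no other set of sites has combined capacity ≥ 16, so {P1, P2} is the only feasible choice of open sites. Minimum: 194.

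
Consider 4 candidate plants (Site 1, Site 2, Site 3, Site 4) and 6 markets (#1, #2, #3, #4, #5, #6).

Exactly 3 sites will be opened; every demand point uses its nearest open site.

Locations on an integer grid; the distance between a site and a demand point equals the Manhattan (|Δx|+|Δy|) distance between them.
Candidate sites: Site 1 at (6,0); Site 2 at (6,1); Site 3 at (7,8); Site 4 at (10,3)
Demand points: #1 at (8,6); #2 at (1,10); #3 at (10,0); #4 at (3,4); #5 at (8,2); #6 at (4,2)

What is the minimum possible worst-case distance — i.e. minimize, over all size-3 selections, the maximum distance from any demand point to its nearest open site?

8

Open {Site 1, Site 2, Site 3}.
  Farthest demand point is #2 at distance 8 (to Site 3); all others are ≤ 8.
With {Site 1, Site 3, Site 4} the worst case is 8.
With {Site 2, Site 3, Site 4} the worst case is 8.
No size-3 selection achieves below 8.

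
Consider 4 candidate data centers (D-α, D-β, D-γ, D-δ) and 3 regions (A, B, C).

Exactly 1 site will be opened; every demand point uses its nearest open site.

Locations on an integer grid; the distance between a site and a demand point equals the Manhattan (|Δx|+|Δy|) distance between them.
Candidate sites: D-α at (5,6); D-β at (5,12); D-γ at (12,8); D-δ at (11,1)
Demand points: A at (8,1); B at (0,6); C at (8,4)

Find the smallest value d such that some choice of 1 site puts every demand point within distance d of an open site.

Open {D-α}.
  Farthest demand point is A at distance 8 (to D-α); all others are ≤ 8.
With {D-β} the worst case is 14.
With {D-γ} the worst case is 14.
No size-1 selection achieves below 8.

8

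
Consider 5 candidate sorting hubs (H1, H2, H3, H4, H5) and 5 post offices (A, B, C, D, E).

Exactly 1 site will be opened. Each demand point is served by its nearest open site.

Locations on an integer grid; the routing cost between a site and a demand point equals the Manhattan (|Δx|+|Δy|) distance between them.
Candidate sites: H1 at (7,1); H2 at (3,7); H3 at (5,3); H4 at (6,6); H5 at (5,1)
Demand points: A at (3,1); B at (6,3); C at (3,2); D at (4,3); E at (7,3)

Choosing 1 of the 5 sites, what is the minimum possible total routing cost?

11

Open {H3}.
  A→H3 4, B→H3 1, C→H3 3, D→H3 1, E→H3 2  ⇒ total 11.
Compare {H5}: total 15.
Compare {H1}: total 19.
No size-1 selection does better; minimum is 11.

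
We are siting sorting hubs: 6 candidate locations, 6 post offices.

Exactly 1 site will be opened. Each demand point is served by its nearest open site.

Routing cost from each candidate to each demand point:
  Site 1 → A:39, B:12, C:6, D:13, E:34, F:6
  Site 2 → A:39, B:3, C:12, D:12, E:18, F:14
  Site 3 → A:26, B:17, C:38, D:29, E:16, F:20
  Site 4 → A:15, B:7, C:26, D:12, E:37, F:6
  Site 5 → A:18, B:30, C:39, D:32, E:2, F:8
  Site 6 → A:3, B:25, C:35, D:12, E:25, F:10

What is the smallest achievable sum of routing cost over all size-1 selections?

Open {Site 2}.
  A→Site 2 39, B→Site 2 3, C→Site 2 12, D→Site 2 12, E→Site 2 18, F→Site 2 14  ⇒ total 98.
Compare {Site 4}: total 103.
Compare {Site 1}: total 110.
No size-1 selection does better; minimum is 98.

98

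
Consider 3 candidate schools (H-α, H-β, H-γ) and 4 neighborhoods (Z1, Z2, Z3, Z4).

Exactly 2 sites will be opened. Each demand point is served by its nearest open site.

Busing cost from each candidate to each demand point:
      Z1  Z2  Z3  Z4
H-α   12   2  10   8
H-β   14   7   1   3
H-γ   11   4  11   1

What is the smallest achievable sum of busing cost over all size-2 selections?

Open {H-β, H-γ}.
  Z1→H-γ 11, Z2→H-γ 4, Z3→H-β 1, Z4→H-γ 1  ⇒ total 17.
Compare {H-α, H-β}: total 18.
Compare {H-α, H-γ}: total 24.

17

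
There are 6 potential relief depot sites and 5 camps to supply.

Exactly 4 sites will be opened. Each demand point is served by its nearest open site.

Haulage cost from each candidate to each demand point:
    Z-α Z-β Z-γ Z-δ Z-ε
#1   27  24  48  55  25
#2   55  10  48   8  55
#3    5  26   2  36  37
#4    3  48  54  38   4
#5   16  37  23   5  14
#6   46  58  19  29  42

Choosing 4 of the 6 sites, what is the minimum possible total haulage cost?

24

Open {#2, #3, #4, #5}.
  Z-α→#4 3, Z-β→#2 10, Z-γ→#3 2, Z-δ→#5 5, Z-ε→#4 4  ⇒ total 24.
Compare {#1, #2, #3, #4}: total 27.
Compare {#2, #3, #4, #6}: total 27.
No size-4 selection does better; minimum is 24.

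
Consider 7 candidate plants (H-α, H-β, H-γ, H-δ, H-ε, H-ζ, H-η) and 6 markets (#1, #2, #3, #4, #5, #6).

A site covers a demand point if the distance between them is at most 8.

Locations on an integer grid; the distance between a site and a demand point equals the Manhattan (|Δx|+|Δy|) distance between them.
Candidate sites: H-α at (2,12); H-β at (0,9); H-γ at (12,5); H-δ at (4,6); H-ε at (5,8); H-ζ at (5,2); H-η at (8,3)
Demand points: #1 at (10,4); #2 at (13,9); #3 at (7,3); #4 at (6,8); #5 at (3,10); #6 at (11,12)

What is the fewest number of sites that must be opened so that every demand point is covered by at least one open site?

Coverage sets (demand points within 8 of each site):
  H-α: {#4, #5}
  H-β: {#4, #5}
  H-γ: {#1, #2, #3, #6}
  H-δ: {#1, #3, #4, #5}
  H-ε: {#3, #4, #5}
  H-ζ: {#1, #3, #4}
  H-η: {#1, #3, #4}
No single site covers all 6 demand points.
But {H-α, H-γ} covers everything, so the minimum is 2.

2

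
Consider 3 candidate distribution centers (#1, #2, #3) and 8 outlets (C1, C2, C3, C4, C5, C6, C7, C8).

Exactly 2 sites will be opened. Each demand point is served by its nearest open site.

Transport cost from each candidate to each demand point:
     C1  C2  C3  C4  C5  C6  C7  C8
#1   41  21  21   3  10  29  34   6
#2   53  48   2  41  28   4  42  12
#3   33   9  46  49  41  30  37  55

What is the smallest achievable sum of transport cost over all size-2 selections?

Open {#1, #2}.
  C1→#1 41, C2→#1 21, C3→#2 2, C4→#1 3, C5→#1 10, C6→#2 4, C7→#1 34, C8→#1 6  ⇒ total 121.
Compare {#1, #3}: total 145.
Compare {#2, #3}: total 166.

121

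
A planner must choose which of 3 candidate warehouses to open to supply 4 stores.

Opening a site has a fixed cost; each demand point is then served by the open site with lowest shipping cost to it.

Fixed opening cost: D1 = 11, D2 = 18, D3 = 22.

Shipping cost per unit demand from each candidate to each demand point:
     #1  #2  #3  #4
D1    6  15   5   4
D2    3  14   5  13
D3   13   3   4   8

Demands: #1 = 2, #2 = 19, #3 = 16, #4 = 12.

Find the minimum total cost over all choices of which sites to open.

Open {D1, D3}: assign each demand point to its cheapest open site.
  #1→D1 2×6=12, #2→D3 19×3=57, #3→D3 16×4=64, #4→D1 12×4=48
  shipping cost 181, fixed 33 → total 214.
Compare {D1, D2, D3}: shipping cost 175 + fixed 51 = 226.
Compare {D2, D3}: shipping cost 223 + fixed 40 = 263.
Compare {D3}: shipping cost 243 + fixed 22 = 265.
All other subsets cost ≥ 226. Minimum total cost: 214.

214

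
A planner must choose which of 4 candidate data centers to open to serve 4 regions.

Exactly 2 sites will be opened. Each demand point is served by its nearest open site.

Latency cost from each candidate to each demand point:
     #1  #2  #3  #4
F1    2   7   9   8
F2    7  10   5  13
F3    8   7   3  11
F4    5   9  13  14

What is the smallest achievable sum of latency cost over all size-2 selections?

20

Open {F1, F3}.
  #1→F1 2, #2→F1 7, #3→F3 3, #4→F1 8  ⇒ total 20.
Compare {F1, F2}: total 22.
Compare {F1, F4}: total 26.
No size-2 selection does better; minimum is 20.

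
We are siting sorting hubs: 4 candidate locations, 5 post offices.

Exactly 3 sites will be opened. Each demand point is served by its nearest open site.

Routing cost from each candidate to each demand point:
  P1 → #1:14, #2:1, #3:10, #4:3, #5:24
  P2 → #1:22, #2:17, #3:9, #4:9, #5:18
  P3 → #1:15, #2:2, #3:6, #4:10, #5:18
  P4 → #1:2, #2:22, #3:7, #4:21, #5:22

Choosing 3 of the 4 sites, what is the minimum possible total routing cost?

Open {P1, P3, P4}.
  #1→P4 2, #2→P1 1, #3→P3 6, #4→P1 3, #5→P3 18  ⇒ total 30.
Compare {P1, P2, P4}: total 31.
Compare {P2, P3, P4}: total 37.
No size-3 selection does better; minimum is 30.

30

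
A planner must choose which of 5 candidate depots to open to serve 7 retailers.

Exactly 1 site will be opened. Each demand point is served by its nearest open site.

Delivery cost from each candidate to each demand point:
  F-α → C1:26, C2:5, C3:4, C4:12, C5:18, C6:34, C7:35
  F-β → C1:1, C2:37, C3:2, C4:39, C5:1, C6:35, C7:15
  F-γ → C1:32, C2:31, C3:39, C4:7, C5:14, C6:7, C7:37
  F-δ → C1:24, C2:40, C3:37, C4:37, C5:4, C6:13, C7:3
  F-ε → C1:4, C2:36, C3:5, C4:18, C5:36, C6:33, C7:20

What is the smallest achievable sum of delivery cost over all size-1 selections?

Open {F-β}.
  C1→F-β 1, C2→F-β 37, C3→F-β 2, C4→F-β 39, C5→F-β 1, C6→F-β 35, C7→F-β 15  ⇒ total 130.
Compare {F-α}: total 134.
Compare {F-ε}: total 152.
No size-1 selection does better; minimum is 130.

130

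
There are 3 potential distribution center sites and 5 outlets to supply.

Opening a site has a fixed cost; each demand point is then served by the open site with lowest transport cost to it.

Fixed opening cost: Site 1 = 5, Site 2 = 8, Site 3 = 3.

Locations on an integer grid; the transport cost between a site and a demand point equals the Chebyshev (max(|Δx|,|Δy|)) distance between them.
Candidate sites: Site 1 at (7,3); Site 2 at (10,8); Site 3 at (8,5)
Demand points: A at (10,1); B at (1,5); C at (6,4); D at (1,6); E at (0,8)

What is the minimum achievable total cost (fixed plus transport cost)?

28

Open {Site 1}: assign each demand point to its cheapest open site.
  A→Site 1 3, B→Site 1 6, C→Site 1 1, D→Site 1 6, E→Site 1 7
  transport cost 23, fixed 5 → total 28.
Compare {Site 3}: transport cost 28 + fixed 3 = 31.
Compare {Site 1, Site 3}: transport cost 23 + fixed 8 = 31.
Compare {Site 1, Site 2}: transport cost 23 + fixed 13 = 36.
All other subsets cost ≥ 31. Minimum total cost: 28.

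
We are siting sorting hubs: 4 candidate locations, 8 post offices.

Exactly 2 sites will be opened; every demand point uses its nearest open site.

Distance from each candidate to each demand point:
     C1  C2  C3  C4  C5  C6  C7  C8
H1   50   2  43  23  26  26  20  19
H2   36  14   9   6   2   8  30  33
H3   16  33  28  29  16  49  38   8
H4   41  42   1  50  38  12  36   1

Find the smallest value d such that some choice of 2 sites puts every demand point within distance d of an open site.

Open {H1, H3}.
  Farthest demand point is C3 at distance 28 (to H3); all others are ≤ 28.
With {H2, H3} the worst case is 30.
With {H1, H2} the worst case is 36.
No size-2 selection achieves below 28.

28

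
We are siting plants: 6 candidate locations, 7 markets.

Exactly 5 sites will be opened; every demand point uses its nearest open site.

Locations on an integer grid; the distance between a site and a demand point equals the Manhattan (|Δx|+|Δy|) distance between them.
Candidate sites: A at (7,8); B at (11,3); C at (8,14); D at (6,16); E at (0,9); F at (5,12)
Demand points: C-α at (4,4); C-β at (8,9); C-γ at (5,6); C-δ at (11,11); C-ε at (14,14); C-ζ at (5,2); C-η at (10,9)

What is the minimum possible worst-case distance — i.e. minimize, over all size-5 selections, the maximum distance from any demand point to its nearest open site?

Open {A, B, C, D, E}.
  Farthest demand point is C-α at distance 7 (to A); all others are ≤ 7.
With {A, B, C, D, F} the worst case is 7.
With {A, B, C, E, F} the worst case is 7.
No size-5 selection achieves below 7.

7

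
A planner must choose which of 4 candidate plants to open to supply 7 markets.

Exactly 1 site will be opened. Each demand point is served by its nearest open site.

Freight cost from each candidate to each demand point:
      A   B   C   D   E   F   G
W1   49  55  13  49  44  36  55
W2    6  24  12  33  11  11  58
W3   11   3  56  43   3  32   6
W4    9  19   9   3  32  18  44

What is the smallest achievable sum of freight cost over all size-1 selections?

Open {W4}.
  A→W4 9, B→W4 19, C→W4 9, D→W4 3, E→W4 32, F→W4 18, G→W4 44  ⇒ total 134.
Compare {W3}: total 154.
Compare {W2}: total 155.
No size-1 selection does better; minimum is 134.

134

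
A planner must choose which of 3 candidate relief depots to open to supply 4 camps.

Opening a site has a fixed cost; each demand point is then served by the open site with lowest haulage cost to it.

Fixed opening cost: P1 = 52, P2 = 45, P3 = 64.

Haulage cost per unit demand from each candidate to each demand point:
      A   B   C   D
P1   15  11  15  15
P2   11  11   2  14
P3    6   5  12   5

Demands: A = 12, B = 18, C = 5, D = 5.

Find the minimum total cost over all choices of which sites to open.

306

Open {P2, P3}: assign each demand point to its cheapest open site.
  A→P3 12×6=72, B→P3 18×5=90, C→P2 5×2=10, D→P3 5×5=25
  haulage cost 197, fixed 109 → total 306.
Compare {P3}: haulage cost 247 + fixed 64 = 311.
Compare {P1, P2, P3}: haulage cost 197 + fixed 161 = 358.
Compare {P1, P3}: haulage cost 247 + fixed 116 = 363.
All other subsets cost ≥ 311. Minimum total cost: 306.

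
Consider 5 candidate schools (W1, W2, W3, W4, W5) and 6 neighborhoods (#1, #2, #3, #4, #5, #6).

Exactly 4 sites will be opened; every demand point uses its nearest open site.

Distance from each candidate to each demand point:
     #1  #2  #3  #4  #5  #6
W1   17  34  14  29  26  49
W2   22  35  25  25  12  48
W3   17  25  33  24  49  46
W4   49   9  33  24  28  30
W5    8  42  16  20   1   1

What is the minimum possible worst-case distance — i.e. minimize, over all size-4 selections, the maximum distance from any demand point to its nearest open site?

Open {W1, W2, W4, W5}.
  Farthest demand point is #4 at distance 20 (to W5); all others are ≤ 20.
With {W1, W3, W4, W5} the worst case is 20.
With {W2, W3, W4, W5} the worst case is 20.
No size-4 selection achieves below 20.

20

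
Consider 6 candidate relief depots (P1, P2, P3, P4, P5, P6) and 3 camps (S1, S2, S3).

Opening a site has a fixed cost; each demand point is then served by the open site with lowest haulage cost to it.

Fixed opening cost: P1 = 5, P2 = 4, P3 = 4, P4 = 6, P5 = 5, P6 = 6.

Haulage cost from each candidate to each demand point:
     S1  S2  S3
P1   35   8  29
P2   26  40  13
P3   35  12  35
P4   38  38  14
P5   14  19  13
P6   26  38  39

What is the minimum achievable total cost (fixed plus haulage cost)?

45

Open {P1, P5}: assign each demand point to its cheapest open site.
  S1→P5 14, S2→P1 8, S3→P5 13
  haulage cost 35, fixed 10 → total 45.
Compare {P3, P5}: haulage cost 39 + fixed 9 = 48.
Compare {P1, P2, P5}: haulage cost 35 + fixed 14 = 49.
Compare {P1, P3, P5}: haulage cost 35 + fixed 14 = 49.
All other subsets cost ≥ 48. Minimum total cost: 45.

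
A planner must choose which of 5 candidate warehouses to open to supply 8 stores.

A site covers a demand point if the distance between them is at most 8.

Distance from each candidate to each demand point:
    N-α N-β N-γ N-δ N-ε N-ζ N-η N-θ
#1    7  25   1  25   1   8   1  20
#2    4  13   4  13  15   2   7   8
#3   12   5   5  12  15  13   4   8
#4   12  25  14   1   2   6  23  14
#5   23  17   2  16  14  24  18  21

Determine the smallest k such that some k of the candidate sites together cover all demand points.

3

Coverage sets (demand points within 8 of each site):
  #1: {N-α, N-γ, N-ε, N-ζ, N-η}
  #2: {N-α, N-γ, N-ζ, N-η, N-θ}
  #3: {N-β, N-γ, N-η, N-θ}
  #4: {N-δ, N-ε, N-ζ}
  #5: {N-γ}
No 2 sites suffice: every size-2 union leaves at least one demand point uncovered.
But {#1, #3, #4} covers everything, so the minimum is 3.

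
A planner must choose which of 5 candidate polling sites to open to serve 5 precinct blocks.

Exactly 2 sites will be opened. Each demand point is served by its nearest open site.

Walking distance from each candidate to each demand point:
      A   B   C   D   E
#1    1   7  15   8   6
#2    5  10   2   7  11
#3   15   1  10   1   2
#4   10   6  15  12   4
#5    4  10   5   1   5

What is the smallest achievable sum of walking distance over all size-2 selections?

11

Open {#2, #3}.
  A→#2 5, B→#3 1, C→#2 2, D→#3 1, E→#3 2  ⇒ total 11.
Compare {#3, #5}: total 13.
Compare {#1, #3}: total 15.
No size-2 selection does better; minimum is 11.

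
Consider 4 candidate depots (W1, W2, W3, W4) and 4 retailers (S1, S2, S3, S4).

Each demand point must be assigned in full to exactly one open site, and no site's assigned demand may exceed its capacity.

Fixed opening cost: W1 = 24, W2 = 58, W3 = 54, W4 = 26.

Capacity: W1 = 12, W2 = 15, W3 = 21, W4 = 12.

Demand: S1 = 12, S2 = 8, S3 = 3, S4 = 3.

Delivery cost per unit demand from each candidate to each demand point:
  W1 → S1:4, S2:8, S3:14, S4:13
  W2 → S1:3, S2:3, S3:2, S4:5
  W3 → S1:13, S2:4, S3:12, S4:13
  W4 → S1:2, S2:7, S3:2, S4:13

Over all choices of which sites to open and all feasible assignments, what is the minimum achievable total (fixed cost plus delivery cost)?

Open {W2, W4}; cheapest assignment that respects the capacities:
  W2 (cap 15, load 14): S2, S3, S4 — cost 8×3 + 3×2 + 3×5 = 45
  W4 (cap 12, load 12): S1 — cost 12×2 = 24
  Shipping 69, fixed 84 → total 153.
  Any other capacity-feasible assignment to {W2, W4} ships for at least 69.
Compare {W1, W2}: its best feasible assignment gives total 175.
Compare {W1, W2, W4}: its best feasible assignment gives total 177.
Every other set of open sites that can feasibly serve all demand totals ≥ 175 even under its best assignment. Minimum: 153.

153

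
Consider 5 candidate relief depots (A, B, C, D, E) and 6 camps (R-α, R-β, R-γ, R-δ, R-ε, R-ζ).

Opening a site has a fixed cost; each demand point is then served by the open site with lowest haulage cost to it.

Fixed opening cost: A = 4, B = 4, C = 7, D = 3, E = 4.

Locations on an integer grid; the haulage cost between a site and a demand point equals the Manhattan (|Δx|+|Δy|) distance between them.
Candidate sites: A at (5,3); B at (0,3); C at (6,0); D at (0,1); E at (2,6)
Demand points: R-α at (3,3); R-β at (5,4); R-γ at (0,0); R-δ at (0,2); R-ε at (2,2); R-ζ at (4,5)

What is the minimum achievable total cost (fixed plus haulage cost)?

Open {A, D}: assign each demand point to its cheapest open site.
  R-α→A 2, R-β→A 1, R-γ→D 1, R-δ→D 1, R-ε→D 3, R-ζ→A 3
  haulage cost 11, fixed 7 → total 18.
Compare {A, B}: haulage cost 13 + fixed 8 = 21.
Compare {A, B, D}: haulage cost 11 + fixed 11 = 22.
Compare {A, D, E}: haulage cost 11 + fixed 11 = 22.
All other subsets cost ≥ 21. Minimum total cost: 18.

18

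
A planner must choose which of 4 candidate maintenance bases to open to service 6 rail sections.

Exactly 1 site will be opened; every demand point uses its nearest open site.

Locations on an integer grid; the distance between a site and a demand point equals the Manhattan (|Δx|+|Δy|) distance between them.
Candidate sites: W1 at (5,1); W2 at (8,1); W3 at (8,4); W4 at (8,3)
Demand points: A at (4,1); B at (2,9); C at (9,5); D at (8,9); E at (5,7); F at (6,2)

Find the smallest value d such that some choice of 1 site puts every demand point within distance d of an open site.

11

Open {W1}.
  Farthest demand point is B at distance 11 (to W1); all others are ≤ 11.
With {W3} the worst case is 11.
With {W4} the worst case is 12.
No size-1 selection achieves below 11.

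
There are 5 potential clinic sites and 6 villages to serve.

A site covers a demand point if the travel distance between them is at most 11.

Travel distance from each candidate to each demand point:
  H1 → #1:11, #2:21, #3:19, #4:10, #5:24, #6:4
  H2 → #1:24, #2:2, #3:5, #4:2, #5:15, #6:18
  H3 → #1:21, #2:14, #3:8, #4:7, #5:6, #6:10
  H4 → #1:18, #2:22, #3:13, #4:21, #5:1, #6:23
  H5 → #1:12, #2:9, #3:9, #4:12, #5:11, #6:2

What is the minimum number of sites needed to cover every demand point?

2

Coverage sets (demand points within 11 of each site):
  H1: {#1, #4, #6}
  H2: {#2, #3, #4}
  H3: {#3, #4, #5, #6}
  H4: {#5}
  H5: {#2, #3, #5, #6}
No single site covers all 6 demand points.
But {H1, H5} covers everything, so the minimum is 2.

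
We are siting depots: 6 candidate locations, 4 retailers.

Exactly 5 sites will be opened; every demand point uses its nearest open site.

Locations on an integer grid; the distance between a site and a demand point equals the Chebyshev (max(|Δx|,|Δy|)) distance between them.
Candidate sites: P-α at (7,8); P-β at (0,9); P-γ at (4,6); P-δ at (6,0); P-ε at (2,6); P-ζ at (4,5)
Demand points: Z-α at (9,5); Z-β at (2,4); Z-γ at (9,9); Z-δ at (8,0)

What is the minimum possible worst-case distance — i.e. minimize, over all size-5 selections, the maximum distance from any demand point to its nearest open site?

3

Open {P-α, P-β, P-γ, P-δ, P-ε}.
  Farthest demand point is Z-α at distance 3 (to P-α); all others are ≤ 3.
With {P-α, P-β, P-γ, P-δ, P-ζ} the worst case is 3.
With {P-α, P-β, P-δ, P-ε, P-ζ} the worst case is 3.
No size-5 selection achieves below 3.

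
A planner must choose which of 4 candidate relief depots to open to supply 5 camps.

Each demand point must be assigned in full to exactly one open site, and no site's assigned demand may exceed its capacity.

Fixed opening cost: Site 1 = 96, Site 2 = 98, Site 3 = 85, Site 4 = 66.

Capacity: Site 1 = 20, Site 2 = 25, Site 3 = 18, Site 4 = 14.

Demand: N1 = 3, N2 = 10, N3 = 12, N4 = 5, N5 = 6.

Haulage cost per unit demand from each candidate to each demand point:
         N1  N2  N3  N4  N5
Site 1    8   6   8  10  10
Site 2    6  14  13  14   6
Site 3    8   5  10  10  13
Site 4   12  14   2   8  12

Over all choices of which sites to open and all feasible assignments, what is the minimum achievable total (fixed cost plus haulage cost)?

Open {Site 2, Site 3, Site 4}; cheapest assignment that respects the capacities:
  Site 2 (cap 25, load 9): N1, N5 — cost 3×6 + 6×6 = 54
  Site 3 (cap 18, load 15): N2, N4 — cost 10×5 + 5×10 = 100
  Site 4 (cap 14, load 12): N3 — cost 12×2 = 24
  Shipping 178, fixed 249 → total 427.
  Any other capacity-feasible assignment to {Site 2, Site 3, Site 4} ships for at least 178.
Compare {Site 1, Site 2, Site 4}: its best feasible assignment gives total 448.
Compare {Site 2, Site 4}: its best feasible assignment gives total 452.
Every other set of open sites that can feasibly serve all demand totals ≥ 448 even under its best assignment. Minimum: 427.

427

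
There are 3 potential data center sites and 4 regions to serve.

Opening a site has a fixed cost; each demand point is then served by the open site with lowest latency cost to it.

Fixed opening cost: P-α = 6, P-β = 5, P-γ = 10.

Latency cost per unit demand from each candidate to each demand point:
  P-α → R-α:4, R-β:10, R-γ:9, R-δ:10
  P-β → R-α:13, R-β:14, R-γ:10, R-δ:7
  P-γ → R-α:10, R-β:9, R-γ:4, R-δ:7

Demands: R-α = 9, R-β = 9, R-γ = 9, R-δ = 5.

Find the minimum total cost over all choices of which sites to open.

Open {P-α, P-γ}: assign each demand point to its cheapest open site.
  R-α→P-α 9×4=36, R-β→P-γ 9×9=81, R-γ→P-γ 9×4=36, R-δ→P-γ 5×7=35
  latency cost 188, fixed 16 → total 204.
Compare {P-α, P-β, P-γ}: latency cost 188 + fixed 21 = 209.
Compare {P-γ}: latency cost 242 + fixed 10 = 252.
Compare {P-α, P-β}: latency cost 242 + fixed 11 = 253.
All other subsets cost ≥ 209. Minimum total cost: 204.

204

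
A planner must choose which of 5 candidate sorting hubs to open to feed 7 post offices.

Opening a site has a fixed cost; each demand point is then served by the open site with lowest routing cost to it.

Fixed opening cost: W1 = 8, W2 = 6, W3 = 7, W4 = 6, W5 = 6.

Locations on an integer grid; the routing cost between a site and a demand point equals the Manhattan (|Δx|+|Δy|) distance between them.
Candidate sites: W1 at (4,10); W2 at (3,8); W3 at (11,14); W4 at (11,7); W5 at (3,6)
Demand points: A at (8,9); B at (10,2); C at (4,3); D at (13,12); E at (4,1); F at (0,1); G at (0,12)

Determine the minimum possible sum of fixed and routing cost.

Open {W4, W5}: assign each demand point to its cheapest open site.
  A→W4 5, B→W4 6, C→W5 4, D→W4 7, E→W5 6, F→W5 8, G→W5 9
  routing cost 45, fixed 12 → total 57.
Compare {W2, W4}: routing cost 49 + fixed 12 = 61.
Compare {W2, W4, W5}: routing cost 43 + fixed 18 = 61.
Compare {W3, W4, W5}: routing cost 42 + fixed 19 = 61.
All other subsets cost ≥ 61. Minimum total cost: 57.

57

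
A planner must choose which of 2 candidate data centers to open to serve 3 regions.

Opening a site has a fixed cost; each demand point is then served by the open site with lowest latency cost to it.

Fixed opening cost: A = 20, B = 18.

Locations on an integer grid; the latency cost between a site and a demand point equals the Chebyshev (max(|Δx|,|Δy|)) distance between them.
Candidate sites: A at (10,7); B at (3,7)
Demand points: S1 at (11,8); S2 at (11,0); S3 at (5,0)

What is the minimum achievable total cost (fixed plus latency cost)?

Open {A}: assign each demand point to its cheapest open site.
  S1→A 1, S2→A 7, S3→A 7
  latency cost 15, fixed 20 → total 35.
Compare {B}: latency cost 23 + fixed 18 = 41.
Compare {A, B}: latency cost 15 + fixed 38 = 53.

35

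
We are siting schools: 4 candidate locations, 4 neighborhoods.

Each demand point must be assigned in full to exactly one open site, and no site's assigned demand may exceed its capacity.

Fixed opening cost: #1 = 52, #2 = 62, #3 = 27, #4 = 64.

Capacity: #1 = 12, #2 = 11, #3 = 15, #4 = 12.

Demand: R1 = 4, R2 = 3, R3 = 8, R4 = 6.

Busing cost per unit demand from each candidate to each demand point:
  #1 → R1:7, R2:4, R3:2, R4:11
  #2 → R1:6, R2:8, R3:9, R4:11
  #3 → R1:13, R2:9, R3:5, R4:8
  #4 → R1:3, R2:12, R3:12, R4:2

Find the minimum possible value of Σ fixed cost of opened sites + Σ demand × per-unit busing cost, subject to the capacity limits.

Open {#1, #4}; cheapest assignment that respects the capacities:
  #1 (cap 12, load 11): R2, R3 — cost 3×4 + 8×2 = 28
  #4 (cap 12, load 10): R1, R4 — cost 4×3 + 6×2 = 24
  Shipping 52, fixed 116 → total 168.
  Any other capacity-feasible assignment to {#1, #4} ships for at least 52.
Compare {#3, #4}: its best feasible assignment gives total 182.
Compare {#1, #3, #4}: its best feasible assignment gives total 195.
Every other set of open sites that can feasibly serve all demand totals ≥ 182 even under its best assignment. Minimum: 168.

168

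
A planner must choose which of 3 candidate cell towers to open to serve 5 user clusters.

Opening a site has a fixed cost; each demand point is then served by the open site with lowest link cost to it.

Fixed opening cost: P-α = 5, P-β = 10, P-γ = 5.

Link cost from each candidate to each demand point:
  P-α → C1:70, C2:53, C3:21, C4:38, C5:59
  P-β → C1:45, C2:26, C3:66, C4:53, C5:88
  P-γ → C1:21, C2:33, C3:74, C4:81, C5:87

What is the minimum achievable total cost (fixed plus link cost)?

Open {P-α, P-γ}: assign each demand point to its cheapest open site.
  C1→P-γ 21, C2→P-γ 33, C3→P-α 21, C4→P-α 38, C5→P-α 59
  link cost 172, fixed 10 → total 182.
Compare {P-α, P-β, P-γ}: link cost 165 + fixed 20 = 185.
Compare {P-α, P-β}: link cost 189 + fixed 15 = 204.
Compare {P-α}: link cost 241 + fixed 5 = 246.
All other subsets cost ≥ 185. Minimum total cost: 182.

182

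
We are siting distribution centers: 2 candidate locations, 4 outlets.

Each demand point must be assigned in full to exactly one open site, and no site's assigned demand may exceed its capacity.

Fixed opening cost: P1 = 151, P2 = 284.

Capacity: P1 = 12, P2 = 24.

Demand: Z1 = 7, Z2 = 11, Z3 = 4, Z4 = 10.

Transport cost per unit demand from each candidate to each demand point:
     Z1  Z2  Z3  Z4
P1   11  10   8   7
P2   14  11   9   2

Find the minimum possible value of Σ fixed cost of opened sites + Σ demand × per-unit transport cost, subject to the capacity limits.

685

Open {P1, P2}; cheapest assignment that respects the capacities:
  P1 (cap 12, load 11): Z1, Z3 — cost 7×11 + 4×8 = 109
  P2 (cap 24, load 21): Z2, Z4 — cost 11×11 + 10×2 = 141
  Shipping 250, fixed 435 → total 685.
  Any other capacity-feasible assignment to {P1, P2} ships for at least 250.
Total demand is 32 and no other set of sites has combined capacity ≥ 32, so {P1, P2} is the only feasible choice of open sites. Minimum: 685.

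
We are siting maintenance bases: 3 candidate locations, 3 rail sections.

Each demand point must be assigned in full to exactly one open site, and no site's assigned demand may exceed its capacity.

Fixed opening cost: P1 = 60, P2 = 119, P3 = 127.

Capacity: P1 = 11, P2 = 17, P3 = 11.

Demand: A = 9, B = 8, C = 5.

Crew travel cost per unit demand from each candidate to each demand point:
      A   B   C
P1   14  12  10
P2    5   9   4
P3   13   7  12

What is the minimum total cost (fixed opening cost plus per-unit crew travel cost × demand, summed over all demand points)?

Open {P1, P2}; cheapest assignment that respects the capacities:
  P1 (cap 11, load 8): B — cost 8×12 = 96
  P2 (cap 17, load 14): A, C — cost 9×5 + 5×4 = 65
  Shipping 161, fixed 179 → total 340.
  Any other capacity-feasible assignment to {P1, P2} ships for at least 161.
Compare {P2, P3}: its best feasible assignment gives total 367.
Compare {P1, P2, P3}: its best feasible assignment gives total 427.
Every other set of open sites that can feasibly serve all demand totals ≥ 367 even under its best assignment. Minimum: 340.

340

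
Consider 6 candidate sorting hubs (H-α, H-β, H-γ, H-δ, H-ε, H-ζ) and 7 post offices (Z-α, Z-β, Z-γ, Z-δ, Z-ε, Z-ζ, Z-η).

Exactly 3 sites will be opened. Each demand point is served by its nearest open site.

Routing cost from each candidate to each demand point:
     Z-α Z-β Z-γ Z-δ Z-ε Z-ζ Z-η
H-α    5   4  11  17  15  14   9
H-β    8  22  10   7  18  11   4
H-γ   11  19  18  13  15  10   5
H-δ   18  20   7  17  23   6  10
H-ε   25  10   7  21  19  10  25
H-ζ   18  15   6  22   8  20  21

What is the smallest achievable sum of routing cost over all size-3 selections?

Open {H-α, H-β, H-ζ}.
  Z-α→H-α 5, Z-β→H-α 4, Z-γ→H-ζ 6, Z-δ→H-β 7, Z-ε→H-ζ 8, Z-ζ→H-β 11, Z-η→H-β 4  ⇒ total 45.
Compare {H-α, H-β, H-δ}: total 48.
Compare {H-α, H-γ, H-ζ}: total 51.
No size-3 selection does better; minimum is 45.

45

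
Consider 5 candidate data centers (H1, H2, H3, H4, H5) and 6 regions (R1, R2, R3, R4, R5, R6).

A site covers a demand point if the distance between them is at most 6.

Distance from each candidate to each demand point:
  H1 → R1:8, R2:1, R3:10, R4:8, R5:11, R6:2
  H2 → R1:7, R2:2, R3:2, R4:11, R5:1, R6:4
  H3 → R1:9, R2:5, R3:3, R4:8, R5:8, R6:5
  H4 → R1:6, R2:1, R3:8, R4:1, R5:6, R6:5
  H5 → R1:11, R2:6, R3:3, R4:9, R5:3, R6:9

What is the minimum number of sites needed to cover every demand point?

Coverage sets (demand points within 6 of each site):
  H1: {R2, R6}
  H2: {R2, R3, R5, R6}
  H3: {R2, R3, R6}
  H4: {R1, R2, R4, R5, R6}
  H5: {R2, R3, R5}
No single site covers all 6 demand points.
But {H2, H4} covers everything, so the minimum is 2.

2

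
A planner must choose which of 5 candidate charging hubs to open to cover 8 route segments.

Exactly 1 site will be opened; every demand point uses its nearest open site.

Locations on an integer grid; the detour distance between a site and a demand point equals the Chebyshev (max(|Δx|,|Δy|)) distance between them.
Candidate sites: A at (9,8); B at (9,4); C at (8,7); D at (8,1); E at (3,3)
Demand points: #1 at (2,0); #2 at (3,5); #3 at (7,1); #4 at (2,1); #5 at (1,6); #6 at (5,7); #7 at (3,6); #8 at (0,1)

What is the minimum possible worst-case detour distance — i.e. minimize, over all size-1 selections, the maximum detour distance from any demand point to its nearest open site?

Open {E}.
  Farthest demand point is #3 at detour distance 4 (to E); all others are ≤ 4.
With {C} the worst case is 8.
With {D} the worst case is 8.
No size-1 selection achieves below 4.

4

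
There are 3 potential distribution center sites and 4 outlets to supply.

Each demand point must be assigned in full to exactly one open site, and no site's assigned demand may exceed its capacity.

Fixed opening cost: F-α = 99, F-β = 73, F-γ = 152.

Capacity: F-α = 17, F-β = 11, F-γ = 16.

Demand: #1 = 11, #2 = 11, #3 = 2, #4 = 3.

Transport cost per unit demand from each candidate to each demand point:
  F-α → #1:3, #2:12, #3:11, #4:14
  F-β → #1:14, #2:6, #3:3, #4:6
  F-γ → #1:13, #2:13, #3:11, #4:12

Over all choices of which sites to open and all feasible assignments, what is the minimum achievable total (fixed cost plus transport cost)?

Open {F-α, F-β}; cheapest assignment that respects the capacities:
  F-α (cap 17, load 16): #1, #3, #4 — cost 11×3 + 2×11 + 3×14 = 97
  F-β (cap 11, load 11): #2 — cost 11×6 = 66
  Shipping 163, fixed 172 → total 335.
  Any other capacity-feasible assignment to {F-α, F-β} ships for at least 163.
Compare {F-α, F-β, F-γ}: its best feasible assignment gives total 481.
Compare {F-α, F-γ}: its best feasible assignment gives total 485.
Every other set of open sites that can feasibly serve all demand totals ≥ 481 even under its best assignment. Minimum: 335.

335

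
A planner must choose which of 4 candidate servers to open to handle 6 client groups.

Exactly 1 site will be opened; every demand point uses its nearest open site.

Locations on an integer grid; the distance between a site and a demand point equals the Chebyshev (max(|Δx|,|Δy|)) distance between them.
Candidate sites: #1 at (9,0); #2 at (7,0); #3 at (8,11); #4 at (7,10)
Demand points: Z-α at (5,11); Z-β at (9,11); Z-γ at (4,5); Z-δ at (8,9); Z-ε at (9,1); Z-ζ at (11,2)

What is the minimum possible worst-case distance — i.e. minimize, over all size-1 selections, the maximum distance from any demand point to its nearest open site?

9

Open {#4}.
  Farthest demand point is Z-ε at distance 9 (to #4); all others are ≤ 9.
With {#3} the worst case is 10.
With {#1} the worst case is 11.
No size-1 selection achieves below 9.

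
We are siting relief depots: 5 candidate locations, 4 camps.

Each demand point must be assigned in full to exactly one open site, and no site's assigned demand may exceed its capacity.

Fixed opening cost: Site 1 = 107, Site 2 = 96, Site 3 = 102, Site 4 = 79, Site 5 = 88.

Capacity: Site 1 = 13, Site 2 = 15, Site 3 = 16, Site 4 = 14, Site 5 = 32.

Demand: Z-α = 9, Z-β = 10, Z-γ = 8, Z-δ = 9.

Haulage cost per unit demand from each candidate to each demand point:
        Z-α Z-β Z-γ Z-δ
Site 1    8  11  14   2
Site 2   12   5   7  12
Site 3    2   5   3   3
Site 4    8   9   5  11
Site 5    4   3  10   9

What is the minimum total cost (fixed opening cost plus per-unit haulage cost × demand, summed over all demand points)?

354

Open {Site 4, Site 5}; cheapest assignment that respects the capacities:
  Site 4 (cap 14, load 8): Z-γ — cost 8×5 = 40
  Site 5 (cap 32, load 28): Z-α, Z-β, Z-δ — cost 9×4 + 10×3 + 9×9 = 147
  Shipping 187, fixed 167 → total 354.
  Any other capacity-feasible assignment to {Site 4, Site 5} ships for at least 187.
Compare {Site 1, Site 5}: its best feasible assignment gives total 359.
Compare {Site 3, Site 5}: its best feasible assignment gives total 361.
Every other set of open sites that can feasibly serve all demand totals ≥ 359 even under its best assignment. Minimum: 354.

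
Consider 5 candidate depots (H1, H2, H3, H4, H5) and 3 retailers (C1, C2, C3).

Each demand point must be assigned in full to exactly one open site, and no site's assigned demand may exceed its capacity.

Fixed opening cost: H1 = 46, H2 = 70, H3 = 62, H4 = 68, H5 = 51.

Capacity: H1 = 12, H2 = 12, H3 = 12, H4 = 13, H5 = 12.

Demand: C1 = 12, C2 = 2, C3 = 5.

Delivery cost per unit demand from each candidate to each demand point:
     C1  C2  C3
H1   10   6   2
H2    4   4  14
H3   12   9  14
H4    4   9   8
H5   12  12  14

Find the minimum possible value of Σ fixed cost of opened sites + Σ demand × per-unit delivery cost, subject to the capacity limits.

184

Open {H1, H4}; cheapest assignment that respects the capacities:
  H1 (cap 12, load 7): C2, C3 — cost 2×6 + 5×2 = 22
  H4 (cap 13, load 12): C1 — cost 12×4 = 48
  Shipping 70, fixed 114 → total 184.
  Any other capacity-feasible assignment to {H1, H4} ships for at least 70.
Compare {H1, H2}: its best feasible assignment gives total 186.
Compare {H1, H4, H5}: its best feasible assignment gives total 235.
Every other set of open sites that can feasibly serve all demand totals ≥ 186 even under its best assignment. Minimum: 184.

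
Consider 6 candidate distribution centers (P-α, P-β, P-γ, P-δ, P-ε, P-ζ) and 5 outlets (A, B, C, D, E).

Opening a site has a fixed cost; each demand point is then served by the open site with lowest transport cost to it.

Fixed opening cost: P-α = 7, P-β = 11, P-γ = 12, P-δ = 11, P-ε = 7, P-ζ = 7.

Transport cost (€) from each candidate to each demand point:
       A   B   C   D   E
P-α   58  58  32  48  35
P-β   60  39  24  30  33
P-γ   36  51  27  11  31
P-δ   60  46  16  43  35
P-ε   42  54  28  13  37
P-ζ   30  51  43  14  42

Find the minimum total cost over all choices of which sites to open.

Open {P-β, P-ζ}: assign each demand point to its cheapest open site.
  A→P-ζ 30, B→P-β 39, C→P-β 24, D→P-ζ 14, E→P-β 33
  transport cost 140, fixed 18 → total 158.
Compare {P-δ, P-ζ}: transport cost 141 + fixed 18 = 159.
Compare {P-β, P-δ, P-ζ}: transport cost 132 + fixed 29 = 161.
Compare {P-γ, P-δ}: transport cost 140 + fixed 23 = 163.
All other subsets cost ≥ 159. Minimum total cost: 158.

158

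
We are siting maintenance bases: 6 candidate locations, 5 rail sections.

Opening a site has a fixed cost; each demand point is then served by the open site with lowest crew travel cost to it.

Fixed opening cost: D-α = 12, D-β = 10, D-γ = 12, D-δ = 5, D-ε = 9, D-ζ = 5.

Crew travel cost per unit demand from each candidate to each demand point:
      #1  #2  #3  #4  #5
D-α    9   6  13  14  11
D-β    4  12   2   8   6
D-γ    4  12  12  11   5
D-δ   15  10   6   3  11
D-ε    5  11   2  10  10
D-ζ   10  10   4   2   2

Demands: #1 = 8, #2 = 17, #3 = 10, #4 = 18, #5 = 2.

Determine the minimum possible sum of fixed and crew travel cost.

221

Open {D-α, D-β, D-ζ}: assign each demand point to its cheapest open site.
  #1→D-β 8×4=32, #2→D-α 17×6=102, #3→D-β 10×2=20, #4→D-ζ 18×2=36, #5→D-ζ 2×2=4
  crew travel cost 194, fixed 27 → total 221.
Compare {D-α, D-β, D-δ, D-ζ}: crew travel cost 194 + fixed 32 = 226.
Compare {D-α, D-ε, D-ζ}: crew travel cost 202 + fixed 26 = 228.
Compare {D-α, D-β, D-ε, D-ζ}: crew travel cost 194 + fixed 36 = 230.
All other subsets cost ≥ 226. Minimum total cost: 221.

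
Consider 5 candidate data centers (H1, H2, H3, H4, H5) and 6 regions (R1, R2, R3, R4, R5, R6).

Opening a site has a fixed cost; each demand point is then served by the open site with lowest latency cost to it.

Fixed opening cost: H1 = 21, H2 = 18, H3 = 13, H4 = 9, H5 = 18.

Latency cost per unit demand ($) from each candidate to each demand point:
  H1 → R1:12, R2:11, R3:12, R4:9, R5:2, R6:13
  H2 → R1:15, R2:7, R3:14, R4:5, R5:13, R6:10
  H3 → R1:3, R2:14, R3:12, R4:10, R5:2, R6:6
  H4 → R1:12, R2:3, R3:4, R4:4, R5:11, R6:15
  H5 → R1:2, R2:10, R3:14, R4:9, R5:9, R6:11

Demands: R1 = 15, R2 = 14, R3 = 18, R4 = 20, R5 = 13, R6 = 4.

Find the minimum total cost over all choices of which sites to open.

311

Open {H3, H4}: assign each demand point to its cheapest open site.
  R1→H3 15×3=45, R2→H4 14×3=42, R3→H4 18×4=72, R4→H4 20×4=80, R5→H3 13×2=26, R6→H3 4×6=24
  latency cost 289, fixed 22 → total 311.
Compare {H3, H4, H5}: latency cost 274 + fixed 40 = 314.
Compare {H2, H3, H4}: latency cost 289 + fixed 40 = 329.
Compare {H1, H3, H4}: latency cost 289 + fixed 43 = 332.
All other subsets cost ≥ 314. Minimum total cost: 311.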